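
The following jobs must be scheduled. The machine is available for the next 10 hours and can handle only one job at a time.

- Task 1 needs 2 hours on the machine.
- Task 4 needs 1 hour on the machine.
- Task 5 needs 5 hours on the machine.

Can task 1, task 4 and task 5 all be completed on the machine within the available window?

Yes

Running back to back, the jobs need 2 + 1 + 5 = 8 hours on the machine.
Since 8 ≤ 10, they fit within the window.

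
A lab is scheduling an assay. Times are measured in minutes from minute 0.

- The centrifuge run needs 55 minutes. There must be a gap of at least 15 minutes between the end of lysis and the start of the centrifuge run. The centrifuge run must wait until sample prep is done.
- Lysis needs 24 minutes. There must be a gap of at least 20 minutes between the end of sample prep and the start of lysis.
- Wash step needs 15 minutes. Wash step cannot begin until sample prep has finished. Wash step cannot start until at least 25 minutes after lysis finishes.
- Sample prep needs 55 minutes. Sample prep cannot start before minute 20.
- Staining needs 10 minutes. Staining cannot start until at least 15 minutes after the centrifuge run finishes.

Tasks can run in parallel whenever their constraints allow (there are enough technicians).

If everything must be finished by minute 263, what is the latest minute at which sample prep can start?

To finish by minute 263, staining (duration 10) must start no later than minute 253.
The centrifuge run has to be done before staining (must start by minute 253, minus 15-minute gap → minute 238). That means finishing by minute 238, i.e. starting by 238 − 55 = minute 183.
To finish by minute 263, wash step (duration 15) must start no later than minute 248.
Lysis feeds the centrifuge run (must start by minute 183, minus 15-minute gap → minute 168); wash step (must start by minute 248, minus 25-minute gap → minute 223). Taking the minimum, lysis must finish by minute 168 and start by 168 − 24 = minute 144.
Sample prep has several dependents: lysis (must start by minute 144, minus 20-minute gap → minute 124); the centrifuge run (must start by minute 183); wash step (must start by minute 248). The earliest of those limits is minute 124, so sample prep must start by 124 − 55 = minute 69.

69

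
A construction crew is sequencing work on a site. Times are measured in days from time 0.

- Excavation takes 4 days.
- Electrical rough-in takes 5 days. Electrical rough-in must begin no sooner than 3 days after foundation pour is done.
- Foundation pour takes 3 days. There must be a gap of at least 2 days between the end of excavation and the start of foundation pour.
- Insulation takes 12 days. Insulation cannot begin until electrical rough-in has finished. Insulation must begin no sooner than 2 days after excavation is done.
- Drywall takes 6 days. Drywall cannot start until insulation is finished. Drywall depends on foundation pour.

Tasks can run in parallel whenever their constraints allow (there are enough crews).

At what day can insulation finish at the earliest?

Excavation can start immediately at day 0; it finishes at day 4.
After excavation (finishes day 4, plus 2-day gap → day 6), foundation pour can start at day 6 and finishes at day 9.
Electrical rough-in waits on foundation pour (finishes day 9, plus 3-day gap → day 12), so it starts at day 12 and finishes at 12 + 5 = day 17.
Insulation needs all of electrical rough-in (finishes day 17); excavation (finishes day 4, plus 2-day gap → day 6). That puts its earliest start at day 17; it finishes at 17 + 12 = day 29.

29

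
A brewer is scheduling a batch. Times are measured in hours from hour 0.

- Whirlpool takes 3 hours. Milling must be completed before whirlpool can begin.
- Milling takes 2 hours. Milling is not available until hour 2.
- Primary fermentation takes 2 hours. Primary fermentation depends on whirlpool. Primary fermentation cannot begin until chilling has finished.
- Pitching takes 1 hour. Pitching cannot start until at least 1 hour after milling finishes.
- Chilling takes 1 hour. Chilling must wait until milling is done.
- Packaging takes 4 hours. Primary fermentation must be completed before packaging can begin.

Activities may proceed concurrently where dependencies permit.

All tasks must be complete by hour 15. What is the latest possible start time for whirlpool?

6

To finish by hour 15, packaging (duration 4) must start no later than hour 11.
Primary fermentation feeds into packaging (must start by hour 11); so primary fermentation must finish by hour 11 and therefore start by hour 9.
Since primary fermentation (must start by hour 9) depends on it, whirlpool must finish by hour 9. Backing off its 3-hour duration gives a latest start of hour 6.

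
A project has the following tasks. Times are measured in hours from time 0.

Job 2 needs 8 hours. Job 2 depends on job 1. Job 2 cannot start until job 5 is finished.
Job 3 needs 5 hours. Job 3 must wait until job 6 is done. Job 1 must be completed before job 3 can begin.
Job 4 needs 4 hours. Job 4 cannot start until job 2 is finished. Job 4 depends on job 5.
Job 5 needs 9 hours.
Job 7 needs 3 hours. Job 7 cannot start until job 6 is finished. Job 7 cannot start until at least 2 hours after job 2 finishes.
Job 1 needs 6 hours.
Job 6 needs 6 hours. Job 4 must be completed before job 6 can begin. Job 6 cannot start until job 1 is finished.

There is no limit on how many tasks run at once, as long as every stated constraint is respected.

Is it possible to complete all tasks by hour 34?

Job 5 can start immediately at hour 0; it finishes at hour 9.
Job 1 has no prerequisites, so it starts at hour 0 and finishes at hour 6.
Job 2 has to wait for job 1 (finishes hour 6); job 5 (finishes hour 9). The latest of these is hour 9, so job 2 runs hour 9 to 9 + 8 = hour 17.
For job 4: job 2 (finishes hour 17); job 5 (finishes hour 9). Taking the maximum gives a start of hour 17, and it finishes at 17 + 4 = hour 21.
Job 6 needs all of job 4 (finishes hour 21); job 1 (finishes hour 6). That puts its earliest start at hour 21; it finishes at 21 + 6 = hour 27.
Job 7 cannot start until job 6 (finishes hour 27); job 2 (finishes hour 17, plus 2-hour gap → hour 19). The controlling bound is hour 27, so job 7 finishes at 27 + 3 = hour 30.
For job 3: job 6 (finishes hour 27); job 1 (finishes hour 6). Taking the maximum gives a start of hour 27, and it finishes at 27 + 5 = hour 32.
Every task is finished by hour 32, which is no later than the deadline of 34, so the schedule is feasible.

Yes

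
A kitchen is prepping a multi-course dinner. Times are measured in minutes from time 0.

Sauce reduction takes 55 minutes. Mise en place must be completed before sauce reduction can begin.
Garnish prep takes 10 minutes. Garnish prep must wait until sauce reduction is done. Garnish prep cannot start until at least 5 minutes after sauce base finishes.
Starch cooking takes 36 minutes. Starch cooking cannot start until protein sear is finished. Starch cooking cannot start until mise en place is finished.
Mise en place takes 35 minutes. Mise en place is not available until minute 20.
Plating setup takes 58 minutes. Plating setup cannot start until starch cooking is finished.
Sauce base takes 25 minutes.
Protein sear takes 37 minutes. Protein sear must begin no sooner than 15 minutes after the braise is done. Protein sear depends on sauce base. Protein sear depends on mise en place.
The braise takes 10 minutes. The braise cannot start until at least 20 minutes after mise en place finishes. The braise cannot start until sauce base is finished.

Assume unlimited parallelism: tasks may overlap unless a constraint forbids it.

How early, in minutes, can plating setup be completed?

231

Sauce base can start immediately at minute 0; it finishes at minute 25.
Mise en place waits on its own release at minute 20, so it starts at minute 20 and finishes at 20 + 35 = minute 55.
The braise needs all of mise en place (finishes minute 55, plus 20-minute gap → minute 75); sauce base (finishes minute 25). That puts its earliest start at minute 75; it finishes at 75 + 10 = minute 85.
Protein sear has to wait for the braise (finishes minute 85, plus 15-minute gap → minute 100); sauce base (finishes minute 25); mise en place (finishes minute 55). The latest of these is minute 100, so protein sear runs minute 100 to 100 + 37 = minute 137.
Starch cooking cannot start until protein sear (finishes minute 137); mise en place (finishes minute 55). The controlling bound is minute 137, so starch cooking finishes at 137 + 36 = minute 173.
Plating setup cannot begin until starch cooking (finishes minute 173). It runs from minute 173 to 173 + 58 = minute 231.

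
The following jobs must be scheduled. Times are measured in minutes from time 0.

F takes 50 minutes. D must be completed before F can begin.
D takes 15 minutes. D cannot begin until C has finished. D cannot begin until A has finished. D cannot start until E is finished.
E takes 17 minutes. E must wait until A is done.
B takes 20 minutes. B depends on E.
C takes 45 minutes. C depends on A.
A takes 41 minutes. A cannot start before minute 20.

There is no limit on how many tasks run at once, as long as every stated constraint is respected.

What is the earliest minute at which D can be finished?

121

A cannot begin until its own release at minute 20. It runs from minute 20 to 20 + 41 = minute 61.
After A (finishes minute 61), E can start at minute 61 and finishes at minute 78.
C cannot begin until A (finishes minute 61). It runs from minute 61 to 61 + 45 = minute 106.
D cannot start until C (finishes minute 106); A (finishes minute 61); E (finishes minute 78). The controlling bound is minute 106, so D finishes at 106 + 15 = minute 121.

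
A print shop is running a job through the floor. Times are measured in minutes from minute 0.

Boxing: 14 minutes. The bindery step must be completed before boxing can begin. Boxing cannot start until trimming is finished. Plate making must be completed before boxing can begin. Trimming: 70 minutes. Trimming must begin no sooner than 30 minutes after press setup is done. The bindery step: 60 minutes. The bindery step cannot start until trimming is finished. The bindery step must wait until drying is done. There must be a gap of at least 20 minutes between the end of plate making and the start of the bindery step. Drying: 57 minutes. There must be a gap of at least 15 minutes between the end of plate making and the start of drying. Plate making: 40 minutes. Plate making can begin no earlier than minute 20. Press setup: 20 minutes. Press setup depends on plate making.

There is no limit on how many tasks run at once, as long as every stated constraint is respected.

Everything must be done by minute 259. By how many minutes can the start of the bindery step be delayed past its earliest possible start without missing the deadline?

5

After its own release at minute 20, plate making can start at minute 20 and finishes at minute 60.
After plate making (finishes minute 60, plus 15-minute gap → minute 75), drying can start at minute 75 and finishes at minute 132.
Press setup cannot begin until plate making (finishes minute 60). It runs from minute 60 to 60 + 20 = minute 80.
Trimming waits on press setup (finishes minute 80, plus 30-minute gap → minute 110), so it starts at minute 110 and finishes at 110 + 70 = minute 180.
The bindery step has to wait for trimming (finishes minute 180); drying (finishes minute 132); plate making (finishes minute 60, plus 20-minute gap → minute 80). The latest of these is minute 180, so the bindery step runs minute 180 to 180 + 60 = minute 240.

Working backward from the deadline:
To finish by minute 259, boxing (duration 14) must start no later than minute 245.
The bindery step feeds into boxing (must start by minute 245); so the bindery step must finish by minute 245 and therefore start by minute 185.
So the bindery step can start as early as minute 180 and as late as minute 185, giving 185 − 180 = 5 minutes of slack.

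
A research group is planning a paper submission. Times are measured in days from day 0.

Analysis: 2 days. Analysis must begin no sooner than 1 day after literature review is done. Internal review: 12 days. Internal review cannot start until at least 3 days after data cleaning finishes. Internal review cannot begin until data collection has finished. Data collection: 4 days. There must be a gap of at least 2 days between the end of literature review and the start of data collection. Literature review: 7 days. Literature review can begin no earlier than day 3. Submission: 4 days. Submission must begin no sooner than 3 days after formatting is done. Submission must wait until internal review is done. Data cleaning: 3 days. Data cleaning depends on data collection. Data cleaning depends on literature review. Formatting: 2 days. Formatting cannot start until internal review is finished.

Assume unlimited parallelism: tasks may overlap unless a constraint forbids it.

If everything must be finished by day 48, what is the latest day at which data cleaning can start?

21

To finish by day 48, submission (duration 4) must start no later than day 44.
Since submission (must start by day 44, minus 3-day gap → day 41) depends on it, formatting must finish by day 41. Backing off its 2-day duration gives a latest start of day 39.
Internal review feeds formatting (must start by day 39); submission (must start by day 44). Taking the minimum, internal review must finish by day 39 and start by 39 − 12 = day 27.
Data cleaning has to be done before internal review (must start by day 27, minus 3-day gap → day 24). That means finishing by day 24, i.e. starting by 24 − 3 = day 21.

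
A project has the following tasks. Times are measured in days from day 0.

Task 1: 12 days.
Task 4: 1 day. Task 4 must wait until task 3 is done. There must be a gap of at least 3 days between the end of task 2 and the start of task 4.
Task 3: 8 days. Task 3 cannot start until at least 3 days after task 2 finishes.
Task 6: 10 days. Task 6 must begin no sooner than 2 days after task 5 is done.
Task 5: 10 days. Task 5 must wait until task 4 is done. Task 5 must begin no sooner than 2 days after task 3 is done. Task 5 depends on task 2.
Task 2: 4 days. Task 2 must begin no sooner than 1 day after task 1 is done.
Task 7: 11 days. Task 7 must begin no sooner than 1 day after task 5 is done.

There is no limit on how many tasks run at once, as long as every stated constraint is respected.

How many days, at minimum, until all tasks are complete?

52

Task 1 has no prerequisites, so it starts at day 0 and finishes at day 12.
After task 1 (finishes day 12, plus 1-day gap → day 13), task 2 can start at day 13 and finishes at day 17.
Task 3 cannot begin until task 2 (finishes day 17, plus 3-day gap → day 20). It runs from day 20 to 20 + 8 = day 28.
Task 4 has to wait for task 3 (finishes day 28); task 2 (finishes day 17, plus 3-day gap → day 20). The latest of these is day 28, so task 4 runs day 28 to 28 + 1 = day 29.
Task 5 has to wait for task 4 (finishes day 29); task 3 (finishes day 28, plus 2-day gap → day 30); task 2 (finishes day 17). The latest of these is day 30, so task 5 runs day 30 to 30 + 10 = day 40.
After task 5 (finishes day 40, plus 1-day gap → day 41), task 7 can start at day 41 and finishes at day 52.
Task 6 waits on task 5 (finishes day 40, plus 2-day gap → day 42), so it starts at day 42 and finishes at 42 + 10 = day 52.
All tasks are finished once the last one completes. Finish times: Task 1 at 12, Task 2 at 17, Task 3 at 28, Task 4 at 29, Task 5 at 40, Task 6 at 52, Task 7 at 52. The latest is day 52.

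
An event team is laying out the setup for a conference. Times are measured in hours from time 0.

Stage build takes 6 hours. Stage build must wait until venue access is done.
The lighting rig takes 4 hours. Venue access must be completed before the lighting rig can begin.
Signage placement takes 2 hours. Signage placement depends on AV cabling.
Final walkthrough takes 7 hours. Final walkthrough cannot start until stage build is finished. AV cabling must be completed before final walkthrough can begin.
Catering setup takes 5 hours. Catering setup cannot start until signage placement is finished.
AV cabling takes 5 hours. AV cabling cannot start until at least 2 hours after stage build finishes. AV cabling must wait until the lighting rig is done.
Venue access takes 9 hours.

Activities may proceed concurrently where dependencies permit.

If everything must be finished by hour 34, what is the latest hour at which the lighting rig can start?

18

Nothing follows catering setup; the deadline of hour 34 is its only limit. It must start by 34 − 5 = hour 29.
Signage placement feeds into catering setup (must start by hour 29); so signage placement must finish by hour 29 and therefore start by hour 27.
Final walkthrough must finish by hour 34; it takes 7 hours, so it must start by 34 − 7 = hour 27.
AV cabling must finish in time for signage placement (must start by hour 27); final walkthrough (must start by hour 27). The tightest is hour 27, so AV cabling must start by 27 − 5 = hour 22.
The lighting rig must finish before AV cabling (must start by hour 22). With a 4-hour duration, the lighting rig must start by 22 − 4 = hour 18.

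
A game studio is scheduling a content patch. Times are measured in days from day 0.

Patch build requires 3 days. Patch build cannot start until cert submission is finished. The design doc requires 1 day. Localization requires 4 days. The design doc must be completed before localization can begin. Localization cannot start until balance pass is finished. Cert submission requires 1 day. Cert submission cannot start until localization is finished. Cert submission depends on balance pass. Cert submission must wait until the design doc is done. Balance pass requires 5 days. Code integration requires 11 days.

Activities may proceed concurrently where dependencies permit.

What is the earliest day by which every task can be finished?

13

Balance pass has no prerequisites, so it starts at day 0 and finishes at day 5.
Code integration has no prerequisites, so it starts at day 0 and finishes at day 11.
The design doc can start immediately at day 0; it finishes at day 1.
Localization needs all of the design doc (finishes day 1); balance pass (finishes day 5). That puts its earliest start at day 5; it finishes at 5 + 4 = day 9.
Cert submission cannot start until localization (finishes day 9); balance pass (finishes day 5); the design doc (finishes day 1). The controlling bound is day 9, so cert submission finishes at 9 + 1 = day 10.
Patch build waits on cert submission (finishes day 10), so it starts at day 10 and finishes at 10 + 3 = day 13.
All tasks are finished once the last one completes. Finish times: The design doc at 1, Code integration at 11, Balance pass at 5, Localization at 9, Cert submission at 10, Patch build at 13. The latest is day 13.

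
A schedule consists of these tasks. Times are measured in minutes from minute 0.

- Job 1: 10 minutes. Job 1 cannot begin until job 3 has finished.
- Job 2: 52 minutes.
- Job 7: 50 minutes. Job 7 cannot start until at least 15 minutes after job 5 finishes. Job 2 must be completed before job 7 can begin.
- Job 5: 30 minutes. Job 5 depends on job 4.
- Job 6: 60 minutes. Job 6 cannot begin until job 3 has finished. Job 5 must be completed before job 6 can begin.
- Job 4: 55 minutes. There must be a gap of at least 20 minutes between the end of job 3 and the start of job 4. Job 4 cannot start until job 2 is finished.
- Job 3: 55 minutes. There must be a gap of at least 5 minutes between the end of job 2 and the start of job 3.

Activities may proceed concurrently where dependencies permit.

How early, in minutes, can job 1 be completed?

Job 2 has no prerequisites, so it starts at minute 0 and finishes at minute 52.
After job 2 (finishes minute 52, plus 5-minute gap → minute 57), job 3 can start at minute 57 and finishes at minute 112.
Job 1 cannot begin until job 3 (finishes minute 112). It runs from minute 112 to 112 + 10 = minute 122.

122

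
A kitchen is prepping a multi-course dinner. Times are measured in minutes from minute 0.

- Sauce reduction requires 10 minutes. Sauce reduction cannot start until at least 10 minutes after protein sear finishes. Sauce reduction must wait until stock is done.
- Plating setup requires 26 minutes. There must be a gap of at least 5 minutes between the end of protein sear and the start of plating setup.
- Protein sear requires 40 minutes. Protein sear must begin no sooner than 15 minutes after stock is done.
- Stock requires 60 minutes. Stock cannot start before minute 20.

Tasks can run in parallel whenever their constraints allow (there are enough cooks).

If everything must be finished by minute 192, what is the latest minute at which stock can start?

Nothing follows sauce reduction; the deadline of minute 192 is its only limit. It must start by 192 − 10 = minute 182.
Nothing follows plating setup; the deadline of minute 192 is its only limit. It must start by 192 − 26 = minute 166.
For protein sear: sauce reduction (must start by minute 182, minus 10-minute gap → minute 172); plating setup (must start by minute 166, minus 5-minute gap → minute 161). The most restrictive is minute 161; with a 40-minute duration, protein sear must start by minute 121.
For stock: protein sear (must start by minute 121, minus 15-minute gap → minute 106); sauce reduction (must start by minute 182). The most restrictive is minute 106; with a 60-minute duration, stock must start by minute 46.

46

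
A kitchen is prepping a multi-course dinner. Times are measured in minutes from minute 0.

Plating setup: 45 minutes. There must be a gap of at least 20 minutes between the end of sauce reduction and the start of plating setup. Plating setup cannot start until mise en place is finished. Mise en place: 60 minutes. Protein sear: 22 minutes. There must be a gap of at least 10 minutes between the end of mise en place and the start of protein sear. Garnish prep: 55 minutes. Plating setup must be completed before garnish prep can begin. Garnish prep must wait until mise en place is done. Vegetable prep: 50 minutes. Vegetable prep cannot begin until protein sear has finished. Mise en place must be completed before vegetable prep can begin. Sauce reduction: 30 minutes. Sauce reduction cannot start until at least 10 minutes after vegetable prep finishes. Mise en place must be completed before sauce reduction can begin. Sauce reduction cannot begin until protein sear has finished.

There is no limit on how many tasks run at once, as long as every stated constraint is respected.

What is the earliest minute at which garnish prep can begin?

247

Mise en place can start immediately at minute 0; it finishes at minute 60.
After mise en place (finishes minute 60, plus 10-minute gap → minute 70), protein sear can start at minute 70 and finishes at minute 92.
Vegetable prep cannot start until protein sear (finishes minute 92); mise en place (finishes minute 60). The controlling bound is minute 92, so vegetable prep finishes at 92 + 50 = minute 142.
Sauce reduction has to wait for vegetable prep (finishes minute 142, plus 10-minute gap → minute 152); mise en place (finishes minute 60); protein sear (finishes minute 92). The latest of these is minute 152, so sauce reduction runs minute 152 to 152 + 30 = minute 182.
Plating setup needs all of sauce reduction (finishes minute 182, plus 20-minute gap → minute 202); mise en place (finishes minute 60). That puts its earliest start at minute 202; it finishes at 202 + 45 = minute 247.
Garnish prep waits on plating setup (finishes minute 247); mise en place (finishes minute 60). The latest of these is minute 247, which is the earliest garnish prep can start.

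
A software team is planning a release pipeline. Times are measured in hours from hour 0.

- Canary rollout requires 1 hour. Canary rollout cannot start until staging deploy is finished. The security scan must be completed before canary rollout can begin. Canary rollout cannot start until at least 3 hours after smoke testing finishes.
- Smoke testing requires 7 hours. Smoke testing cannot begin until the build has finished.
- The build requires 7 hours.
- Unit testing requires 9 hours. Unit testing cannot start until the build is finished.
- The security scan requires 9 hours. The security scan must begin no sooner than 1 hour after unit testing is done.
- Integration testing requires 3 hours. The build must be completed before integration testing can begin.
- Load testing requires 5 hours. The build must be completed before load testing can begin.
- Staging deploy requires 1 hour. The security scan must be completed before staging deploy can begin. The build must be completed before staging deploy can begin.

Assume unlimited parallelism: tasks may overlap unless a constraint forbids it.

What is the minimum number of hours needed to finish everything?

The build can start immediately at hour 0; it finishes at hour 7.
Load testing cannot begin until the build (finishes hour 7). It runs from hour 7 to 7 + 5 = hour 12.
After the build (finishes hour 7), smoke testing can start at hour 7 and finishes at hour 14.
Integration testing cannot begin until the build (finishes hour 7). It runs from hour 7 to 7 + 3 = hour 10.
Unit testing cannot begin until the build (finishes hour 7). It runs from hour 7 to 7 + 9 = hour 16.
The security scan cannot begin until unit testing (finishes hour 16, plus 1-hour gap → hour 17). It runs from hour 17 to 17 + 9 = hour 26.
Staging deploy has to wait for the security scan (finishes hour 26); the build (finishes hour 7). The latest of these is hour 26, so staging deploy runs hour 26 to 26 + 1 = hour 27.
For canary rollout: staging deploy (finishes hour 27); the security scan (finishes hour 26); smoke testing (finishes hour 14, plus 3-hour gap → hour 17). Taking the maximum gives a start of hour 27, and it finishes at 27 + 1 = hour 28.
All tasks are finished once the last one completes. Finish times: The build at 7, Unit testing at 16, Integration testing at 10, The security scan at 26, Staging deploy at 27, Smoke testing at 14, Canary rollout at 28, Load testing at 12. The latest is hour 28.

28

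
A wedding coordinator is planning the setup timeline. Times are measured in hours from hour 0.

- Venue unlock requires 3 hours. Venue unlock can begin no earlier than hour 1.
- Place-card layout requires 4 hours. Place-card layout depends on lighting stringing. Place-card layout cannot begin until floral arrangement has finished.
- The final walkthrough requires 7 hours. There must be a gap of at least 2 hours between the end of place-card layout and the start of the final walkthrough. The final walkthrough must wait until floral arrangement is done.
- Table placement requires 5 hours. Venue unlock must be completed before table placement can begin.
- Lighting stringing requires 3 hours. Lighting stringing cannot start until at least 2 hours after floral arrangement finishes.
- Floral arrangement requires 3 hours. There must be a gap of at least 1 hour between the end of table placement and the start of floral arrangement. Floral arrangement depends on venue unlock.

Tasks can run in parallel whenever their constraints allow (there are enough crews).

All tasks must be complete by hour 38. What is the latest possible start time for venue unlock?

To finish by hour 38, the final walkthrough (duration 7) must start no later than hour 31.
Place-card layout has to be done before the final walkthrough (must start by hour 31, minus 2-hour gap → hour 29). That means finishing by hour 29, i.e. starting by 29 − 4 = hour 25.
Lighting stringing has to be done before place-card layout (must start by hour 25). That means finishing by hour 25, i.e. starting by 25 − 3 = hour 22.
Floral arrangement feeds lighting stringing (must start by hour 22, minus 2-hour gap → hour 20); place-card layout (must start by hour 25); the final walkthrough (must start by hour 31). Taking the minimum, floral arrangement must finish by hour 20 and start by 20 − 3 = hour 17.
Table placement has to be done before floral arrangement (must start by hour 17, minus 1-hour gap → hour 16). That means finishing by hour 16, i.e. starting by 16 − 5 = hour 11.
Venue unlock feeds table placement (must start by hour 11); floral arrangement (must start by hour 17). Taking the minimum, venue unlock must finish by hour 11 and start by 11 − 3 = hour 8.

8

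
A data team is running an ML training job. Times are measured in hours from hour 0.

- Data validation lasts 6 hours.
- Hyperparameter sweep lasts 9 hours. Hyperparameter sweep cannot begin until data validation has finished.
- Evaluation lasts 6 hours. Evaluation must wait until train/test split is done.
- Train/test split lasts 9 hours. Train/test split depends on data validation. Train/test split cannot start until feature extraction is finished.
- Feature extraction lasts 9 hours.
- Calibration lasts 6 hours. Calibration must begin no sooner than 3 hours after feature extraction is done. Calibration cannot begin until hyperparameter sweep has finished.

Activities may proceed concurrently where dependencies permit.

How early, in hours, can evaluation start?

18

Feature extraction has no prerequisites, so it starts at hour 0 and finishes at hour 9.
Data validation can start immediately at hour 0; it finishes at hour 6.
Train/test split needs all of data validation (finishes hour 6); feature extraction (finishes hour 9). That puts its earliest start at hour 9; it finishes at 9 + 9 = hour 18.
Evaluation waits on train/test split (finishes hour 18), so the earliest it can start is hour 18.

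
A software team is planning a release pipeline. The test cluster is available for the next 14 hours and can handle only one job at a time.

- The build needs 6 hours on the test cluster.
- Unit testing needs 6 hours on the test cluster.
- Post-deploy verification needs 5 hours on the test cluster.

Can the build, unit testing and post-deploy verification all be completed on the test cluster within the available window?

No

Running back to back, the jobs need 6 + 6 + 5 = 17 hours on the test cluster.
Since 17 > 14, they cannot all fit.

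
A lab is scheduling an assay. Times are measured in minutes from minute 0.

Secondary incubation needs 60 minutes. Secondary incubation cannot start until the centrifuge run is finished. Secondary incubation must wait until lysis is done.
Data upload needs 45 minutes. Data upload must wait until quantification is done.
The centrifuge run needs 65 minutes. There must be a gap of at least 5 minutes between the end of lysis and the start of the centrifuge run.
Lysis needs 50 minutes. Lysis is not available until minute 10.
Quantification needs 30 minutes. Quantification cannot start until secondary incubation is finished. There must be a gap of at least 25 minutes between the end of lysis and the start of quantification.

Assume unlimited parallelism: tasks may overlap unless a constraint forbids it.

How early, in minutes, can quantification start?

190

Lysis waits on its own release at minute 10, so it starts at minute 10 and finishes at 10 + 50 = minute 60.
The centrifuge run cannot begin until lysis (finishes minute 60, plus 5-minute gap → minute 65). It runs from minute 65 to 65 + 65 = minute 130.
Secondary incubation cannot start until the centrifuge run (finishes minute 130); lysis (finishes minute 60). The controlling bound is minute 130, so secondary incubation finishes at 130 + 60 = minute 190.
Quantification waits on secondary incubation (finishes minute 190); lysis (finishes minute 60, plus 25-minute gap → minute 85). The latest of these is minute 190, which is the earliest quantification can start.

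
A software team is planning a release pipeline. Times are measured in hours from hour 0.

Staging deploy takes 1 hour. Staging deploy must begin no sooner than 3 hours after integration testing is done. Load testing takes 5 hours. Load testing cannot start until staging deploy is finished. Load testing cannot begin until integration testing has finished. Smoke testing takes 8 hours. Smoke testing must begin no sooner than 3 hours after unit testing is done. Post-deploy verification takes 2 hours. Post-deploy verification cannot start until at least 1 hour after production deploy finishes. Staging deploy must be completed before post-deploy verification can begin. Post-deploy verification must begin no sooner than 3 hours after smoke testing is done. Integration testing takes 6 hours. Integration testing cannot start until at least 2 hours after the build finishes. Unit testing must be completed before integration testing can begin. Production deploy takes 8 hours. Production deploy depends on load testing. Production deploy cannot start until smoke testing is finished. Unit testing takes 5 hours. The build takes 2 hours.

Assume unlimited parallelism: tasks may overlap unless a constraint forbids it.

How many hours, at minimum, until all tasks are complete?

31

Unit testing can start immediately at hour 0; it finishes at hour 5.
Smoke testing waits on unit testing (finishes hour 5, plus 3-hour gap → hour 8), so it starts at hour 8 and finishes at 8 + 8 = hour 16.
The build has no prerequisites, so it starts at hour 0 and finishes at hour 2.
Integration testing has to wait for the build (finishes hour 2, plus 2-hour gap → hour 4); unit testing (finishes hour 5). The latest of these is hour 5, so integration testing runs hour 5 to 5 + 6 = hour 11.
Staging deploy waits on integration testing (finishes hour 11, plus 3-hour gap → hour 14), so it starts at hour 14 and finishes at 14 + 1 = hour 15.
Load testing cannot start until staging deploy (finishes hour 15); integration testing (finishes hour 11). The controlling bound is hour 15, so load testing finishes at 15 + 5 = hour 20.
Production deploy has to wait for load testing (finishes hour 20); smoke testing (finishes hour 16). The latest of these is hour 20, so production deploy runs hour 20 to 20 + 8 = hour 28.
Post-deploy verification cannot start until production deploy (finishes hour 28, plus 1-hour gap → hour 29); staging deploy (finishes hour 15); smoke testing (finishes hour 16, plus 3-hour gap → hour 19). The controlling bound is hour 29, so post-deploy verification finishes at 29 + 2 = hour 31.
All tasks are finished once the last one completes. Finish times: The build at 2, Unit testing at 5, Integration testing at 11, Staging deploy at 15, Smoke testing at 16, Load testing at 20, Production deploy at 28, Post-deploy verification at 31. The latest is hour 31.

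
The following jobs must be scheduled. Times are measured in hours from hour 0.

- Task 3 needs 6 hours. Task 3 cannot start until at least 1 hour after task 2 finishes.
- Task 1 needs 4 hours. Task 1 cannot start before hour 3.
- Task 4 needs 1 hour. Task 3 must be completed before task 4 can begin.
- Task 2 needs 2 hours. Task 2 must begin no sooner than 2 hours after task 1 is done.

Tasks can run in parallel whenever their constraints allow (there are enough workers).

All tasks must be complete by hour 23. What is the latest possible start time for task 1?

Nothing follows task 4; the deadline of hour 23 is its only limit. It must start by 23 − 1 = hour 22.
Since task 4 (must start by hour 22) depends on it, task 3 must finish by hour 22. Backing off its 6-hour duration gives a latest start of hour 16.
Task 2 feeds into task 3 (must start by hour 16, minus 1-hour gap → hour 15); so task 2 must finish by hour 15 and therefore start by hour 13.
Task 1 has to be done before task 2 (must start by hour 13, minus 2-hour gap → hour 11). That means finishing by hour 11, i.e. starting by 11 − 4 = hour 7.

7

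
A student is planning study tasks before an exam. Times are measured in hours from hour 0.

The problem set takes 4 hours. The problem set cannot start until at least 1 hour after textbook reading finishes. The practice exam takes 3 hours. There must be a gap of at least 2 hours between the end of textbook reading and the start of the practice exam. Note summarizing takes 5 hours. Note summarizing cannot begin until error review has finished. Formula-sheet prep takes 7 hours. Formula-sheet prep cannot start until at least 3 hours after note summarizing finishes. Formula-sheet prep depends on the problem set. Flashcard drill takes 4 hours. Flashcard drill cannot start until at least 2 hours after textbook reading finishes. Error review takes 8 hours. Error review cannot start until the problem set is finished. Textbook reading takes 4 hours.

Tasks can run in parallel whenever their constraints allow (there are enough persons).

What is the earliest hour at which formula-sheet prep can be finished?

Nothing blocks textbook reading, so it runs from hour 0 to hour 4.
The problem set cannot begin until textbook reading (finishes hour 4, plus 1-hour gap → hour 5). It runs from hour 5 to 5 + 4 = hour 9.
Error review cannot begin until the problem set (finishes hour 9). It runs from hour 9 to 9 + 8 = hour 17.
After error review (finishes hour 17), note summarizing can start at hour 17 and finishes at hour 22.
Formula-sheet prep cannot start until note summarizing (finishes hour 22, plus 3-hour gap → hour 25); the problem set (finishes hour 9). The controlling bound is hour 25, so formula-sheet prep finishes at 25 + 7 = hour 32.

32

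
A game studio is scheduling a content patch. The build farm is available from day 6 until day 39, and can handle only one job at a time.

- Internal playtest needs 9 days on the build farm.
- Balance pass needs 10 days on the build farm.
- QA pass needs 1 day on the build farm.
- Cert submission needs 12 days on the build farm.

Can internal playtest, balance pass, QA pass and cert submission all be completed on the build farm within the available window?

The build farm window is 39 − 6 = 33 days.
Running back to back, the jobs need 9 + 10 + 1 + 12 = 32 days on the build farm.
Since 32 ≤ 33, they fit within the window.

Yes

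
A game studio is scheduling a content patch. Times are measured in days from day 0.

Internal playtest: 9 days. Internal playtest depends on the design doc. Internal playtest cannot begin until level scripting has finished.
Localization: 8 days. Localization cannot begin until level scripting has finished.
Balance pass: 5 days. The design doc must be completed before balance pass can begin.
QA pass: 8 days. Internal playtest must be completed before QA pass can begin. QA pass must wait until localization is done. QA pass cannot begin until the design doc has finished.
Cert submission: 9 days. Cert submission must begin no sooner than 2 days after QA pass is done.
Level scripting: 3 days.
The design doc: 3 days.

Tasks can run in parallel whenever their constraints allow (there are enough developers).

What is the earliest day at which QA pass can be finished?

Level scripting has no prerequisites, so it starts at day 0 and finishes at day 3.
After level scripting (finishes day 3), localization can start at day 3 and finishes at day 11.
The design doc can start immediately at day 0; it finishes at day 3.
Internal playtest cannot start until the design doc (finishes day 3); level scripting (finishes day 3). The controlling bound is day 3, so internal playtest finishes at 3 + 9 = day 12.
QA pass needs all of internal playtest (finishes day 12); localization (finishes day 11); the design doc (finishes day 3). That puts its earliest start at day 12; it finishes at 12 + 8 = day 20.

20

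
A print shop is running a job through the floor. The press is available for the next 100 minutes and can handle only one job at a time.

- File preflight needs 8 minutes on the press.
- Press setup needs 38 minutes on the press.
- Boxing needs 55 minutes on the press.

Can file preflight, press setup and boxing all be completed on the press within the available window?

No

Running back to back, the jobs need 8 + 38 + 55 = 101 minutes on the press.
Since 101 > 100, they cannot all fit.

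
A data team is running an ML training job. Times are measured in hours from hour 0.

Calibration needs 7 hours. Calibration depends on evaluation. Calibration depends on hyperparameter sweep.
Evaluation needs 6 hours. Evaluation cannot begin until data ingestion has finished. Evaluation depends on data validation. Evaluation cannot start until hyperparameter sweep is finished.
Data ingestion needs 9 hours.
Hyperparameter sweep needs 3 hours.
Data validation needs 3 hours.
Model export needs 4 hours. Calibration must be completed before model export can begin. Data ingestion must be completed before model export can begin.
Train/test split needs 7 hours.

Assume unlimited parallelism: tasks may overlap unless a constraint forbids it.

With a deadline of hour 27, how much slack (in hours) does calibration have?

Hyperparameter sweep has no prerequisites, so it starts at hour 0 and finishes at hour 3.
Data validation can start immediately at hour 0; it finishes at hour 3.
Data ingestion has no prerequisites, so it starts at hour 0 and finishes at hour 9.
Evaluation cannot start until data ingestion (finishes hour 9); data validation (finishes hour 3); hyperparameter sweep (finishes hour 3). The controlling bound is hour 9, so evaluation finishes at 9 + 6 = hour 15.
Calibration has to wait for evaluation (finishes hour 15); hyperparameter sweep (finishes hour 3). The latest of these is hour 15, so calibration runs hour 15 to 15 + 7 = hour 22.

Working backward from the deadline:
Model export must finish by hour 27; it takes 4 hours, so it must start by 27 − 4 = hour 23.
Calibration must finish before model export (must start by hour 23). With a 7-hour duration, calibration must start by 23 − 7 = hour 16.
So calibration can start as early as hour 15 and as late as hour 16, giving 16 − 15 = 1 hour of slack.

1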